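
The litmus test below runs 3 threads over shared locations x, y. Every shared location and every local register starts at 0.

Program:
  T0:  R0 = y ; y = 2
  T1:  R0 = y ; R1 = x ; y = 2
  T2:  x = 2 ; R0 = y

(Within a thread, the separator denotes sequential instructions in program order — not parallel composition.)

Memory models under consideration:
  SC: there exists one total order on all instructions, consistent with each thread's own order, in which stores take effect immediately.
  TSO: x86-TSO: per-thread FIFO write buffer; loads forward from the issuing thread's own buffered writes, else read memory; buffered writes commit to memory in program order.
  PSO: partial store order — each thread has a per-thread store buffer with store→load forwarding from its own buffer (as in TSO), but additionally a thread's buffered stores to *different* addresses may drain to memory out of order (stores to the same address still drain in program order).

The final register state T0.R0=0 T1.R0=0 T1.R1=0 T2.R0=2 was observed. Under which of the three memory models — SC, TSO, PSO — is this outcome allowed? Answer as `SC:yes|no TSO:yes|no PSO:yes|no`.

outcome vector order: (T0.R0,T1.R0,T1.R1,T2.R0)
under SC → 0000; 0002; 0020; 0022; 0202; 0220; 0222; 2000; 2002; 2020; 2022
under TSO → 0000; 0002; 0020; 0022; 0200; 0202; 0220; 0222; 2000; 2002; 2020; 2022
under PSO → 0000; 0002; 0020; 0022; 0200; 0202; 0220; 0222; 2000; 2002; 2020; 2022
target 0002 ∈ {SC,TSO,PSO}

SC:yes TSO:yes PSO:yes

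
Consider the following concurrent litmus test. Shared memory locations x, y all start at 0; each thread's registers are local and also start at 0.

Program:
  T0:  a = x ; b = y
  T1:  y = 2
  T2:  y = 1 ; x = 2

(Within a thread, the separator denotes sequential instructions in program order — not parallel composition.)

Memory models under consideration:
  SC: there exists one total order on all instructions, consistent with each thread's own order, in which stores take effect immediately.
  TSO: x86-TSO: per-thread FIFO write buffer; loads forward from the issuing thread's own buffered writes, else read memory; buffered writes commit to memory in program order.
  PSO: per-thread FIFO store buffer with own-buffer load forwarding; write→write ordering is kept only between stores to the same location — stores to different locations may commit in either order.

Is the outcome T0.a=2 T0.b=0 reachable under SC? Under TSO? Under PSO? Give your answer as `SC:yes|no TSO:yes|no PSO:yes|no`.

SC:no TSO:no PSO:yes

outcome vector order: (T0.a,T0.b)
[SC] allowed = {<0 0>; <0 1>; <0 2>; <2 1>; <2 2>}
[TSO] allowed = {<0 0>; <0 1>; <0 2>; <2 1>; <2 2>}
[PSO] allowed = {<0 0>; <0 1>; <0 2>; <2 0>; <2 1>; <2 2>}
target <2 0> ∈ {PSO}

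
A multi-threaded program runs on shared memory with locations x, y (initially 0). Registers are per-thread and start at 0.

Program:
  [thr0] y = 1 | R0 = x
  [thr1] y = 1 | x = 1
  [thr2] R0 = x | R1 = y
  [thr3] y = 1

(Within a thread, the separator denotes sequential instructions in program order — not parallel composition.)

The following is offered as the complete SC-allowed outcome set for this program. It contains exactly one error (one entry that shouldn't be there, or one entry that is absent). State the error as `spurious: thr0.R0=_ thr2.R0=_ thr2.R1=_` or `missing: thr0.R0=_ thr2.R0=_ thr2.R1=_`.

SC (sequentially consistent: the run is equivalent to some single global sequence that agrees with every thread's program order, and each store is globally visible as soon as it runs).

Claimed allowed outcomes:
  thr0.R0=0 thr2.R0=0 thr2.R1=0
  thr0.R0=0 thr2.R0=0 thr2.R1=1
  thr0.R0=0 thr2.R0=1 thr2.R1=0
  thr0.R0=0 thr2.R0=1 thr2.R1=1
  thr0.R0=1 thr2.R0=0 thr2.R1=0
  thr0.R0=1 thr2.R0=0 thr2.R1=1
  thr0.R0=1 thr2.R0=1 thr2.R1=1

outcome vector order: (thr0.R0,thr2.R0,thr2.R1)
under SC → <0 0 0>; <0 0 1>; <0 1 1>; <1 0 0>; <1 0 1>; <1 1 1>
claimed∖SC = {<0 1 0>}

spurious: thr0.R0=0 thr2.R0=1 thr2.R1=0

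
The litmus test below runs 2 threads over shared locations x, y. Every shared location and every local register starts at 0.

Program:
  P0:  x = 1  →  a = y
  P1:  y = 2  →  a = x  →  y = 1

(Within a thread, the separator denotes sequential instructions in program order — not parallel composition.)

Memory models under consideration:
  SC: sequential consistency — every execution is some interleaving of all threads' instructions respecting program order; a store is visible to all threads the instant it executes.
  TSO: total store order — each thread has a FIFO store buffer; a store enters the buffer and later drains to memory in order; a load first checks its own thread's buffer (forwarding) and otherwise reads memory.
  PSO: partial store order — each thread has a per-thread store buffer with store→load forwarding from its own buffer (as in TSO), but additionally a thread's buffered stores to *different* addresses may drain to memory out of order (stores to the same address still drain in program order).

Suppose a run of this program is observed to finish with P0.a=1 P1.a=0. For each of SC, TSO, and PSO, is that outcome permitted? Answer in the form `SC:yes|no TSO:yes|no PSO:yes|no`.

SC:yes TSO:yes PSO:yes

outcome vector order: (P0.a,P1.a)
SC (5): <0 1>, <1 0>, <1 1>, <2 0>, <2 1>
TSO (6): <0 0>, <0 1>, <1 0>, <1 1>, <2 0>, <2 1>
PSO (6): <0 0>, <0 1>, <1 0>, <1 1>, <2 0>, <2 1>
target <1 0> ∈ {SC,TSO,PSO}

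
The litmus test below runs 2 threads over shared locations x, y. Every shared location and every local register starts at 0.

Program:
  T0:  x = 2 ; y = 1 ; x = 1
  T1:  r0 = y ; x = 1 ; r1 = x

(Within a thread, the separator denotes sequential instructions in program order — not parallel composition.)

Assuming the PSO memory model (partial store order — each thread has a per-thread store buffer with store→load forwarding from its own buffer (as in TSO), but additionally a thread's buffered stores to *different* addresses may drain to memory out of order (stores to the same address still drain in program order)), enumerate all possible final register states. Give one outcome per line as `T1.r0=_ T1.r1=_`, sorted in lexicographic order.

T1.r0=0 T1.r1=1
T1.r0=0 T1.r1=2
T1.r0=1 T1.r1=1
T1.r0=1 T1.r1=2

outcome vector order: (T1.r0,T1.r1)
|PSO outcomes| = 4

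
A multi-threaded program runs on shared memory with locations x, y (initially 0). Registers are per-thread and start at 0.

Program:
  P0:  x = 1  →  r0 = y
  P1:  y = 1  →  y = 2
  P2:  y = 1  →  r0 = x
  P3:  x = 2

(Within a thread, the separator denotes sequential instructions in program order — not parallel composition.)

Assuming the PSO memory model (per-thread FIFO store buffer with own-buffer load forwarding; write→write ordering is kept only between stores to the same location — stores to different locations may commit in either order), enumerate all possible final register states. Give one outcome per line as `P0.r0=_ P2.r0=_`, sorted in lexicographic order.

outcome vector order: (P0.r0,P2.r0)
|PSO outcomes| = 9

P0.r0=0 P2.r0=0
P0.r0=0 P2.r0=1
P0.r0=0 P2.r0=2
P0.r0=1 P2.r0=0
P0.r0=1 P2.r0=1
P0.r0=1 P2.r0=2
P0.r0=2 P2.r0=0
P0.r0=2 P2.r0=1
P0.r0=2 P2.r0=2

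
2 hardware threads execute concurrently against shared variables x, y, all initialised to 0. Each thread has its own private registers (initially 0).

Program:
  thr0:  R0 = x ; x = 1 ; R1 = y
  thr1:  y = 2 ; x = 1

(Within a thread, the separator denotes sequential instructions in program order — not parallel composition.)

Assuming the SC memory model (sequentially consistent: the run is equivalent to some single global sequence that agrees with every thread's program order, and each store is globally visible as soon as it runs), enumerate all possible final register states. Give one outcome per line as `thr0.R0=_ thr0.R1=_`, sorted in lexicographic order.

outcome vector order: (thr0.R0,thr0.R1)
|SC outcomes| = 3

thr0.R0=0 thr0.R1=0
thr0.R0=0 thr0.R1=2
thr0.R0=1 thr0.R1=2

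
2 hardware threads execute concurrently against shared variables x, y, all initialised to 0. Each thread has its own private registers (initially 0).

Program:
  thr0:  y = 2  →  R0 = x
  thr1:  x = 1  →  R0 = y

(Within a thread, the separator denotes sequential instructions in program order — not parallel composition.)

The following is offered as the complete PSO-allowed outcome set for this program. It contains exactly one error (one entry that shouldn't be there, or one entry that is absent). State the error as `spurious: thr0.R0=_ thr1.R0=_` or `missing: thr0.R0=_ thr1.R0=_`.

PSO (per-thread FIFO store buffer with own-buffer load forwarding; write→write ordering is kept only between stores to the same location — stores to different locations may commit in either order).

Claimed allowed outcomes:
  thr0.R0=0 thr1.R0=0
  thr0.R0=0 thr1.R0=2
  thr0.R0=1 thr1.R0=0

missing: thr0.R0=1 thr1.R0=2

outcome vector order: (thr0.R0,thr1.R0)
under PSO → <0 0>; <0 2>; <1 0>; <1 2>
PSO∖claimed = {<1 2>}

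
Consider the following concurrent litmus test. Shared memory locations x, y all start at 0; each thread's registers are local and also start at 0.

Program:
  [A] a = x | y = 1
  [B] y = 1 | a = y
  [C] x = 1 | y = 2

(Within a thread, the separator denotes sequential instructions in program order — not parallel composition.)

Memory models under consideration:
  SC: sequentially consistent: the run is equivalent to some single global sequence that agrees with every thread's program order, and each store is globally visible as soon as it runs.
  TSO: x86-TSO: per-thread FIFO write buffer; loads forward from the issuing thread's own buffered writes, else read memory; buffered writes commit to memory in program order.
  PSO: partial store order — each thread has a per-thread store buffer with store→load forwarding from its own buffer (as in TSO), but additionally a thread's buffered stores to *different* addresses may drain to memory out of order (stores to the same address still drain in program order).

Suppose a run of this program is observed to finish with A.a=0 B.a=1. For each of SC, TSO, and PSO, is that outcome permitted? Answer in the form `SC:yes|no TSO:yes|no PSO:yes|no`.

outcome vector order: (A.a,B.a)
under SC → (0,1) (0,2) (1,1) (1,2)
under TSO → (0,1) (0,2) (1,1) (1,2)
under PSO → (0,1) (0,2) (1,1) (1,2)
target (0,1) ∈ {SC,TSO,PSO}

SC:yes TSO:yes PSO:yes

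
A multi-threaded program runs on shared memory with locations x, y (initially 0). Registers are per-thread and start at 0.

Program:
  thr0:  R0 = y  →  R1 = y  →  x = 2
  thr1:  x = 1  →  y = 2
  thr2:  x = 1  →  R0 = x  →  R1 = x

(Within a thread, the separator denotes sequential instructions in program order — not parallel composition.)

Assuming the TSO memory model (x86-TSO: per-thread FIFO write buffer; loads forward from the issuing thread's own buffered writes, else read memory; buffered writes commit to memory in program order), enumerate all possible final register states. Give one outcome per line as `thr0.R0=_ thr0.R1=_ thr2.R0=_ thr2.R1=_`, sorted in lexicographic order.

thr0.R0=0 thr0.R1=0 thr2.R0=1 thr2.R1=1
thr0.R0=0 thr0.R1=0 thr2.R0=1 thr2.R1=2
thr0.R0=0 thr0.R1=0 thr2.R0=2 thr2.R1=1
thr0.R0=0 thr0.R1=0 thr2.R0=2 thr2.R1=2
thr0.R0=0 thr0.R1=2 thr2.R0=1 thr2.R1=1
thr0.R0=0 thr0.R1=2 thr2.R0=1 thr2.R1=2
thr0.R0=0 thr0.R1=2 thr2.R0=2 thr2.R1=2
thr0.R0=2 thr0.R1=2 thr2.R0=1 thr2.R1=1
thr0.R0=2 thr0.R1=2 thr2.R0=1 thr2.R1=2
thr0.R0=2 thr0.R1=2 thr2.R0=2 thr2.R1=2

outcome vector order: (thr0.R0,thr0.R1,thr2.R0,thr2.R1)
|TSO outcomes| = 10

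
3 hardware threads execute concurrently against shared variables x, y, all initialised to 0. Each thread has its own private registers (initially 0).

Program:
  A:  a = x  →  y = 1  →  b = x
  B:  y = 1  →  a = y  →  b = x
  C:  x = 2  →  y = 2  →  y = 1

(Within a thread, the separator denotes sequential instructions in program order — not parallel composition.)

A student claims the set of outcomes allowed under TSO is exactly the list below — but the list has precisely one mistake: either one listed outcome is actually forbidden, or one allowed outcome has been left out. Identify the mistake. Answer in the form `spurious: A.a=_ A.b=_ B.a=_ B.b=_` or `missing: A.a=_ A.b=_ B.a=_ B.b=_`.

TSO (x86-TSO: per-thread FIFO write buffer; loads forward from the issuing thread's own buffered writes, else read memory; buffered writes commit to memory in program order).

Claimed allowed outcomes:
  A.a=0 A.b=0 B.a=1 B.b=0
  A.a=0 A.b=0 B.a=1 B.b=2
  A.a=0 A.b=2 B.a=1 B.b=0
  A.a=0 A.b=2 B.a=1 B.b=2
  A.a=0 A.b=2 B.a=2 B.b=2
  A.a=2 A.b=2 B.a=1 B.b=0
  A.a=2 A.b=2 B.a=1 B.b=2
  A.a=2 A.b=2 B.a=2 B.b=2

missing: A.a=0 A.b=0 B.a=2 B.b=2

outcome vector order: (A.a,A.b,B.a,B.b)
TSO (9): (0,0,1,0) (0,0,1,2) (0,0,2,2) (0,2,1,0) (0,2,1,2) (0,2,2,2) (2,2,1,0) (2,2,1,2) (2,2,2,2)
TSO∖claimed = {(0,0,2,2)}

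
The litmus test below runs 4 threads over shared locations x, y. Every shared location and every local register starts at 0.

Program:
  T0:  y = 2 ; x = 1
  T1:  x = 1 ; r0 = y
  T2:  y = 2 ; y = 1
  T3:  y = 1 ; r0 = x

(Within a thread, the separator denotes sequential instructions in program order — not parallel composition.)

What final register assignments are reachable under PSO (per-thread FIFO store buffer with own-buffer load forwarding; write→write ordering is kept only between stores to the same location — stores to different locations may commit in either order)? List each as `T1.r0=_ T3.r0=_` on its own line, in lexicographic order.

T1.r0=0 T3.r0=0
T1.r0=0 T3.r0=1
T1.r0=1 T3.r0=0
T1.r0=1 T3.r0=1
T1.r0=2 T3.r0=0
T1.r0=2 T3.r0=1

outcome vector order: (T1.r0,T3.r0)
|PSO outcomes| = 6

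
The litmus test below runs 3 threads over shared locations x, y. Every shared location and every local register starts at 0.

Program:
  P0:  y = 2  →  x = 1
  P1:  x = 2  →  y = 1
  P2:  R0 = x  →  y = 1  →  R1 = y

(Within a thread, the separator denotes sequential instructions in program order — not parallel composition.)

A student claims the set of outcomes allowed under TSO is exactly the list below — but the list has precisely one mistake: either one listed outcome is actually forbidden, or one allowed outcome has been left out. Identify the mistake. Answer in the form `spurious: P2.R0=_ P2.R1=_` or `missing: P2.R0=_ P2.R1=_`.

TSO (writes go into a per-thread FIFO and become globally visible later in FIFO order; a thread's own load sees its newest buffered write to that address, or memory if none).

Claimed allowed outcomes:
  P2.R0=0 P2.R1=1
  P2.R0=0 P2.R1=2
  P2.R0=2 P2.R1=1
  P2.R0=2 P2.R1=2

missing: P2.R0=1 P2.R1=1

outcome vector order: (P2.R0,P2.R1)
[TSO] allowed = {0/1, 0/2, 1/1, 2/1, 2/2}
TSO∖claimed = {1/1}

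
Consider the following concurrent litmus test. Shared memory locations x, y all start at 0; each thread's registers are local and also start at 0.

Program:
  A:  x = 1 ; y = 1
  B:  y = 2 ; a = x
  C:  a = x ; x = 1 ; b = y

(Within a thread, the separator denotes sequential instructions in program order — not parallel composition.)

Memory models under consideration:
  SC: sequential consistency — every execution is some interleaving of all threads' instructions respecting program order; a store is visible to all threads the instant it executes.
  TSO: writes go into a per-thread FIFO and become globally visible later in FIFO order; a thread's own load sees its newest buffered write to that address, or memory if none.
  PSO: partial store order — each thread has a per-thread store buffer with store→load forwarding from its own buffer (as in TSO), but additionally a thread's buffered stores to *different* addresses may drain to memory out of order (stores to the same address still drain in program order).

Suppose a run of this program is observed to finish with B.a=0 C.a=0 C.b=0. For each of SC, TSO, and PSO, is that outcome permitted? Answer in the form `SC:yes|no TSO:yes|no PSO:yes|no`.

outcome vector order: (B.a,C.a,C.b)
SC: 10 outcomes — {0/0/1 0/0/2 0/1/1 0/1/2 1/0/0 1/0/1 1/0/2 1/1/0 1/1/1 1/1/2}
TSO: 12 outcomes — {0/0/0 0/0/1 0/0/2 0/1/0 0/1/1 0/1/2 1/0/0 1/0/1 1/0/2 1/1/0 1/1/1 1/1/2}
PSO: 12 outcomes — {0/0/0 0/0/1 0/0/2 0/1/0 0/1/1 0/1/2 1/0/0 1/0/1 1/0/2 1/1/0 1/1/1 1/1/2}
target 0/0/0 ∈ {TSO,PSO}

SC:no TSO:yes PSO:yes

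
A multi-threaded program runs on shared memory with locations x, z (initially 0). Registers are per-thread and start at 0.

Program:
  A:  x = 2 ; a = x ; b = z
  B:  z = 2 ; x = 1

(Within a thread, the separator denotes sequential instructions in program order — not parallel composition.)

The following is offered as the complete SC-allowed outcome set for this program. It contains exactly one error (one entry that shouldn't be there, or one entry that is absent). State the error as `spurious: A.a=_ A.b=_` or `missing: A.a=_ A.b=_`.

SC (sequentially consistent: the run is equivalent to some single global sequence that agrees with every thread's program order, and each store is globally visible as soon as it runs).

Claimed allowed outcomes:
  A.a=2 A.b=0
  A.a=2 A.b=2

missing: A.a=1 A.b=2

outcome vector order: (A.a,A.b)
[SC] allowed = {12 20 22}
SC∖claimed = {12}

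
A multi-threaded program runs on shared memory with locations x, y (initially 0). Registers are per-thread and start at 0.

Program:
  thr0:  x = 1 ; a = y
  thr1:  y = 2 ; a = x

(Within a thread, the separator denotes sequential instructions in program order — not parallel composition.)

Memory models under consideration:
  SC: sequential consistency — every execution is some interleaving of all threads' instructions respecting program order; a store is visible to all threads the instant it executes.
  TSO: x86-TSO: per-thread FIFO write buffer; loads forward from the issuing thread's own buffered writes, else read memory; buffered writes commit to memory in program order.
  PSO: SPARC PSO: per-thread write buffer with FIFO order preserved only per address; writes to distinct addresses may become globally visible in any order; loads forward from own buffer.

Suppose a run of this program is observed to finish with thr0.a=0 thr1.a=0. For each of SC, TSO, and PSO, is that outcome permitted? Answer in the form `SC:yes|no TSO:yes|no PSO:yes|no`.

SC:no TSO:yes PSO:yes

outcome vector order: (thr0.a,thr1.a)
SC (3): 0/1, 2/0, 2/1
TSO (4): 0/0, 0/1, 2/0, 2/1
PSO (4): 0/0, 0/1, 2/0, 2/1
target 0/0 ∈ {TSO,PSO}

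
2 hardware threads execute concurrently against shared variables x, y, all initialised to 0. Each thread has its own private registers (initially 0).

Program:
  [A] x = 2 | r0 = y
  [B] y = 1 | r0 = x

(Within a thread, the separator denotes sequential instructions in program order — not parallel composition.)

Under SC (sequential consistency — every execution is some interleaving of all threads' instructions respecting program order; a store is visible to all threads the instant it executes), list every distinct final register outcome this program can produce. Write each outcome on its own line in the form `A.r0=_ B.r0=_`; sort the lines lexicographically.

A.r0=0 B.r0=2
A.r0=1 B.r0=0
A.r0=1 B.r0=2

outcome vector order: (A.r0,B.r0)
|SC outcomes| = 3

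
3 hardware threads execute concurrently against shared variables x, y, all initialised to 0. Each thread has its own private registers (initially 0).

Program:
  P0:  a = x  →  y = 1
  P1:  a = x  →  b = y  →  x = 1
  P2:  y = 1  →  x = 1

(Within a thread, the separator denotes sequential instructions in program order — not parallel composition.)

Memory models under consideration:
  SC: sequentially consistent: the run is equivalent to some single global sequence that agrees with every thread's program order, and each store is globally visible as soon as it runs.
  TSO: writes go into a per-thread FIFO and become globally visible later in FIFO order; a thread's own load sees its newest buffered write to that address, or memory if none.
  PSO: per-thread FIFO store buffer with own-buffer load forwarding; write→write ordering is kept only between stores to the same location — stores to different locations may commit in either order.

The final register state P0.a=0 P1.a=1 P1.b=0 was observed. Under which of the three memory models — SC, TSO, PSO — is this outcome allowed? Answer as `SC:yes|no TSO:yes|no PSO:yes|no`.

SC:no TSO:no PSO:yes

outcome vector order: (P0.a,P1.a,P1.b)
under SC → 000, 001, 011, 100, 101, 111
under TSO → 000, 001, 011, 100, 101, 111
under PSO → 000, 001, 010, 011, 100, 101, 110, 111
target 010 ∈ {PSO}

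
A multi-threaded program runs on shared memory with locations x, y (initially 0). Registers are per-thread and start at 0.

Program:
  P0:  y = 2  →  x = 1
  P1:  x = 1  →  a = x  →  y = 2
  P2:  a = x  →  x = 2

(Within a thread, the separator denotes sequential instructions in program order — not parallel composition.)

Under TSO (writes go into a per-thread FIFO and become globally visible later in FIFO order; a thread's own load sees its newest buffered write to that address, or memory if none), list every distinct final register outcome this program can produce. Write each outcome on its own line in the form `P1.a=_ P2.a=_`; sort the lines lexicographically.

outcome vector order: (P1.a,P2.a)
|TSO outcomes| = 4

P1.a=1 P2.a=0
P1.a=1 P2.a=1
P1.a=2 P2.a=0
P1.a=2 P2.a=1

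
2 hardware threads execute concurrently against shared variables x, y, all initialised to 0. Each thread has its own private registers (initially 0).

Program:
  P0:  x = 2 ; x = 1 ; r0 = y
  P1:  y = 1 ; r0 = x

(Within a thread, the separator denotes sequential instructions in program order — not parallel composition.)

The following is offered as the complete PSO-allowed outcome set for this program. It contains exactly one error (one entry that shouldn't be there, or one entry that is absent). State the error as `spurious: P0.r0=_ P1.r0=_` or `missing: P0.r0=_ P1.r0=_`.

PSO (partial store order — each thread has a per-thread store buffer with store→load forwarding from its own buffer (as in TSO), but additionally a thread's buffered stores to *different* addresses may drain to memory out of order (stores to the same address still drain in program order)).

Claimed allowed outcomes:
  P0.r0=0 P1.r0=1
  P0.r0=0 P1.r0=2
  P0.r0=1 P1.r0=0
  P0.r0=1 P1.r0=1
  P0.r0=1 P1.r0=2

outcome vector order: (P0.r0,P1.r0)
under PSO → 00, 01, 02, 10, 11, 12
PSO∖claimed = {00}

missing: P0.r0=0 P1.r0=0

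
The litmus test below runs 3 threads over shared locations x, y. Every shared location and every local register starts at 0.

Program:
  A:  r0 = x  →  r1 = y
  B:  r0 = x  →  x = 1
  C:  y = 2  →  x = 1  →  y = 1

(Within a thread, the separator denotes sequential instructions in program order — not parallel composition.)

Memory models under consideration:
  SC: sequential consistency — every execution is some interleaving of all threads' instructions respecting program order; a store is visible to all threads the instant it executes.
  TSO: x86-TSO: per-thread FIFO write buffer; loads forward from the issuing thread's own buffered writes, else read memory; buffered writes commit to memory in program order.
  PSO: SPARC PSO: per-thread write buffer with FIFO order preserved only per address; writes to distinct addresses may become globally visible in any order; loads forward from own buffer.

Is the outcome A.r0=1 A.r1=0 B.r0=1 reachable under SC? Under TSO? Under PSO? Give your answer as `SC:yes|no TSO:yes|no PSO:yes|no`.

SC:no TSO:no PSO:yes

outcome vector order: (A.r0,A.r1,B.r0)
SC: 11 outcomes — {<0 0 0> <0 0 1> <0 1 0> <0 1 1> <0 2 0> <0 2 1> <1 0 0> <1 1 0> <1 1 1> <1 2 0> <1 2 1>}
TSO: 11 outcomes — {<0 0 0> <0 0 1> <0 1 0> <0 1 1> <0 2 0> <0 2 1> <1 0 0> <1 1 0> <1 1 1> <1 2 0> <1 2 1>}
PSO: 12 outcomes — {<0 0 0> <0 0 1> <0 1 0> <0 1 1> <0 2 0> <0 2 1> <1 0 0> <1 0 1> <1 1 0> <1 1 1> <1 2 0> <1 2 1>}
target <1 0 1> ∈ {PSO}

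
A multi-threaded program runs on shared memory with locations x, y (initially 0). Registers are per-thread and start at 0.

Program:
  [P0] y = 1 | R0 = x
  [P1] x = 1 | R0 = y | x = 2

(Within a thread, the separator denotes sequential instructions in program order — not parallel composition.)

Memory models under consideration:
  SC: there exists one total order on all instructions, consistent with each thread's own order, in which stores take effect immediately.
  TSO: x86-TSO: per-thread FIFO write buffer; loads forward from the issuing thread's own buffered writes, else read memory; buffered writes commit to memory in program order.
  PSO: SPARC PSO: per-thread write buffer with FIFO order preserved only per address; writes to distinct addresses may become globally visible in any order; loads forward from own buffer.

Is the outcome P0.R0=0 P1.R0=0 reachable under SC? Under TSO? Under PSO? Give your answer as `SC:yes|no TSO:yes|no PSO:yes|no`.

SC:no TSO:yes PSO:yes

outcome vector order: (P0.R0,P1.R0)
under SC → 01, 10, 11, 20, 21
under TSO → 00, 01, 10, 11, 20, 21
under PSO → 00, 01, 10, 11, 20, 21
target 00 ∈ {TSO,PSO}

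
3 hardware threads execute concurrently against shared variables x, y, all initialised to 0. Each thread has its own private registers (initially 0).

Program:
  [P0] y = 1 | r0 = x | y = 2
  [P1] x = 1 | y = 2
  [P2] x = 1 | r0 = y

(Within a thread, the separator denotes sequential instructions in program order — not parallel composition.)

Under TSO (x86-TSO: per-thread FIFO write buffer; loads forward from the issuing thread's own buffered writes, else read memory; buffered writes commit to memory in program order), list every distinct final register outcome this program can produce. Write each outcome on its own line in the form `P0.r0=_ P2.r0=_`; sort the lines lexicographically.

outcome vector order: (P0.r0,P2.r0)
|TSO outcomes| = 6

P0.r0=0 P2.r0=0
P0.r0=0 P2.r0=1
P0.r0=0 P2.r0=2
P0.r0=1 P2.r0=0
P0.r0=1 P2.r0=1
P0.r0=1 P2.r0=2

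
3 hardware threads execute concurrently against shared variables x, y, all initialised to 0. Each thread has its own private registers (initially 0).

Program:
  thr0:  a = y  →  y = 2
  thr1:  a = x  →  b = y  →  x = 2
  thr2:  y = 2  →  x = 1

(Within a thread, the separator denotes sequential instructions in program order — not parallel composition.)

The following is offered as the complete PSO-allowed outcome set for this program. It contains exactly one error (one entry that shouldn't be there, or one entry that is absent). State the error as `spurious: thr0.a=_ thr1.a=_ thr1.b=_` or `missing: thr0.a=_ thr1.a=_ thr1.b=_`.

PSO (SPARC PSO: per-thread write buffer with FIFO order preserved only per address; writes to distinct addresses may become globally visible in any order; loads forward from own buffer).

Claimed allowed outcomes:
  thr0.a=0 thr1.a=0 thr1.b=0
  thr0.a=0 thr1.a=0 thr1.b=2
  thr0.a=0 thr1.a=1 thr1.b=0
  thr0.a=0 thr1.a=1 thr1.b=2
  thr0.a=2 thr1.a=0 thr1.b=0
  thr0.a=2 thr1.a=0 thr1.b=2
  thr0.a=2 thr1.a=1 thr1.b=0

outcome vector order: (thr0.a,thr1.a,thr1.b)
PSO: 8 outcomes — {<0 0 0>, <0 0 2>, <0 1 0>, <0 1 2>, <2 0 0>, <2 0 2>, <2 1 0>, <2 1 2>}
PSO∖claimed = {<2 1 2>}

missing: thr0.a=2 thr1.a=1 thr1.b=2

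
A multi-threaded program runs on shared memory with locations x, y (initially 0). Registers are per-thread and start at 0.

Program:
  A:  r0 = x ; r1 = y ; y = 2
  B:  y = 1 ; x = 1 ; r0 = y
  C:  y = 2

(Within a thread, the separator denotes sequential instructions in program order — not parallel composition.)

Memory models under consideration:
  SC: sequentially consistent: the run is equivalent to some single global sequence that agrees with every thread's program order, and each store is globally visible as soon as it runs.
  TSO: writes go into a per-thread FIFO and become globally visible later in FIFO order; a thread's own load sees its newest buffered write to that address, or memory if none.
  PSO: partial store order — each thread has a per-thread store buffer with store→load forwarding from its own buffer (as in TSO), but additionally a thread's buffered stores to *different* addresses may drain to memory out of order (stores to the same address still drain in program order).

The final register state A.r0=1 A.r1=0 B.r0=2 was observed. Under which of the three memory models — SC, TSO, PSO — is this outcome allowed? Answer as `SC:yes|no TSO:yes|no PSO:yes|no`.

outcome vector order: (A.r0,A.r1,B.r0)
SC: 10 outcomes — {(0,0,1), (0,0,2), (0,1,1), (0,1,2), (0,2,1), (0,2,2), (1,1,1), (1,1,2), (1,2,1), (1,2,2)}
TSO: 10 outcomes — {(0,0,1), (0,0,2), (0,1,1), (0,1,2), (0,2,1), (0,2,2), (1,1,1), (1,1,2), (1,2,1), (1,2,2)}
PSO: 12 outcomes — {(0,0,1), (0,0,2), (0,1,1), (0,1,2), (0,2,1), (0,2,2), (1,0,1), (1,0,2), (1,1,1), (1,1,2), (1,2,1), (1,2,2)}
target (1,0,2) ∈ {PSO}

SC:no TSO:no PSO:yes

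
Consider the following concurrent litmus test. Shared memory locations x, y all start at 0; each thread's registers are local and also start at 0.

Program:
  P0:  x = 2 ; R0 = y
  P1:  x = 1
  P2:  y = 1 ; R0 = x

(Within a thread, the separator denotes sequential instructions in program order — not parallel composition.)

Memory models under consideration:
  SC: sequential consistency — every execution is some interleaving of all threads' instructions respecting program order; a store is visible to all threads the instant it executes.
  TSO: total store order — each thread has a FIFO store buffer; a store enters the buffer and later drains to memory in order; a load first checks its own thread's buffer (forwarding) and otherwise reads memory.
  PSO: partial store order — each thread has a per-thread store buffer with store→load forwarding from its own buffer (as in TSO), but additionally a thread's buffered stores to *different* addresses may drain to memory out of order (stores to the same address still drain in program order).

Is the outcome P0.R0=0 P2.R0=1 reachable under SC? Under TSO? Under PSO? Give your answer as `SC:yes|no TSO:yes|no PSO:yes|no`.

outcome vector order: (P0.R0,P2.R0)
SC: 5 outcomes — {(0,1); (0,2); (1,0); (1,1); (1,2)}
TSO: 6 outcomes — {(0,0); (0,1); (0,2); (1,0); (1,1); (1,2)}
PSO: 6 outcomes — {(0,0); (0,1); (0,2); (1,0); (1,1); (1,2)}
target (0,1) ∈ {SC,TSO,PSO}

SC:yes TSO:yes PSO:yes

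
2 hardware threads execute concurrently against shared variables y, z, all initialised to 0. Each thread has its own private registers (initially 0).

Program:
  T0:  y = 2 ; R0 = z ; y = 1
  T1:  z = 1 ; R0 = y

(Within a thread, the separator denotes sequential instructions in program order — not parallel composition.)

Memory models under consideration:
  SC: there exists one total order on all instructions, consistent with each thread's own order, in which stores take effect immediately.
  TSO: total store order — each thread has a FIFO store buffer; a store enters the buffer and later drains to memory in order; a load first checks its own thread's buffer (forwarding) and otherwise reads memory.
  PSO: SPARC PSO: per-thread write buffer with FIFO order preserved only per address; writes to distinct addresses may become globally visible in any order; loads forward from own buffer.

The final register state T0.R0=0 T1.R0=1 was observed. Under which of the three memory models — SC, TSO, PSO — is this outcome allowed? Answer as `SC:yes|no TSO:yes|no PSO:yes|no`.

outcome vector order: (T0.R0,T1.R0)
under SC → (0,1); (0,2); (1,0); (1,1); (1,2)
under TSO → (0,0); (0,1); (0,2); (1,0); (1,1); (1,2)
under PSO → (0,0); (0,1); (0,2); (1,0); (1,1); (1,2)
target (0,1) ∈ {SC,TSO,PSO}

SC:yes TSO:yes PSO:yes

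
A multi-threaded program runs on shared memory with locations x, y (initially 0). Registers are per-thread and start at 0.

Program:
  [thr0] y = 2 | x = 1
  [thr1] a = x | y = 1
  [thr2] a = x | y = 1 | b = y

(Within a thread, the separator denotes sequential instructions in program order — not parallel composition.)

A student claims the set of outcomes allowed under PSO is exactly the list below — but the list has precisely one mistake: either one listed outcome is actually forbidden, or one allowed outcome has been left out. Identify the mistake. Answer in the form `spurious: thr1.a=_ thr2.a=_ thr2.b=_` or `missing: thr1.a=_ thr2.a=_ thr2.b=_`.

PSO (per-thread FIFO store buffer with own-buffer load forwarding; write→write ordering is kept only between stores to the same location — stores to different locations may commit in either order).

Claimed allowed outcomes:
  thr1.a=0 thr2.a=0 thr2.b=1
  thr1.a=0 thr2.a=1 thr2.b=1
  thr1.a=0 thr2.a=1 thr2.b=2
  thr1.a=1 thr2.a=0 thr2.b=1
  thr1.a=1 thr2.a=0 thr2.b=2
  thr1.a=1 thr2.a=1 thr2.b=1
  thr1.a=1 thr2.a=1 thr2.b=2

missing: thr1.a=0 thr2.a=0 thr2.b=2

outcome vector order: (thr1.a,thr2.a,thr2.b)
[PSO] allowed = {001 002 011 012 101 102 111 112}
PSO∖claimed = {002}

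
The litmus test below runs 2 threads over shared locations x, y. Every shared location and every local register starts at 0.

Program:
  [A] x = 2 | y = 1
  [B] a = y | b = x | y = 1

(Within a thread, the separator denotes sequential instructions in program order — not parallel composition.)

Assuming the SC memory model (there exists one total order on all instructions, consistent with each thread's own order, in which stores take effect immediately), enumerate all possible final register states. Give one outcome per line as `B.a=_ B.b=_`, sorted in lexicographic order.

B.a=0 B.b=0
B.a=0 B.b=2
B.a=1 B.b=2

outcome vector order: (B.a,B.b)
|SC outcomes| = 3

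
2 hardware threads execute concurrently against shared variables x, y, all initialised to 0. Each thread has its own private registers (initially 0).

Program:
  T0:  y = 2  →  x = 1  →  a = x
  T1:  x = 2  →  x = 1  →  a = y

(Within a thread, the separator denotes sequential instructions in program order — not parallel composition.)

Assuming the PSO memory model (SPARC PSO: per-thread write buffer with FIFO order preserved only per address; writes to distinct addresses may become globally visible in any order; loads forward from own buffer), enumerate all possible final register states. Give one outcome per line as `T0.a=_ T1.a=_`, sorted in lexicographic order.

T0.a=1 T1.a=0
T0.a=1 T1.a=2
T0.a=2 T1.a=0
T0.a=2 T1.a=2

outcome vector order: (T0.a,T1.a)
|PSO outcomes| = 4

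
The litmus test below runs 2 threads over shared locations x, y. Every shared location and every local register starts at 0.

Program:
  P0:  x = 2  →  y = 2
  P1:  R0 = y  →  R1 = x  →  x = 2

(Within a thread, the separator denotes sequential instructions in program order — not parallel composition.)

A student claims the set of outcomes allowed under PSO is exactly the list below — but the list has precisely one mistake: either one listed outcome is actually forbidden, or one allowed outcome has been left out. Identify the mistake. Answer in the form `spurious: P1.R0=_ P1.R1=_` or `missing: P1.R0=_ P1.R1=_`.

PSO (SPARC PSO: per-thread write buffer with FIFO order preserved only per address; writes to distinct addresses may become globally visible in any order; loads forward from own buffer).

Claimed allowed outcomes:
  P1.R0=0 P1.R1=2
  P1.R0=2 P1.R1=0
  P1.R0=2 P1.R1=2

outcome vector order: (P1.R0,P1.R1)
PSO: 4 outcomes — {<0 0>; <0 2>; <2 0>; <2 2>}
PSO∖claimed = {<0 0>}

missing: P1.R0=0 P1.R1=0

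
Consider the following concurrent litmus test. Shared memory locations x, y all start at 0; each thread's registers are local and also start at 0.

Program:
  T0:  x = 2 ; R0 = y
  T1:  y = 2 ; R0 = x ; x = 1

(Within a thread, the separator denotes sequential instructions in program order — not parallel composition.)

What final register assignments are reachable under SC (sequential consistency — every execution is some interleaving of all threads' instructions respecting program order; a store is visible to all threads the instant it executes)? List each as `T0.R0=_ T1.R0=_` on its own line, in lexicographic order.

outcome vector order: (T0.R0,T1.R0)
|SC outcomes| = 3

T0.R0=0 T1.R0=2
T0.R0=2 T1.R0=0
T0.R0=2 T1.R0=2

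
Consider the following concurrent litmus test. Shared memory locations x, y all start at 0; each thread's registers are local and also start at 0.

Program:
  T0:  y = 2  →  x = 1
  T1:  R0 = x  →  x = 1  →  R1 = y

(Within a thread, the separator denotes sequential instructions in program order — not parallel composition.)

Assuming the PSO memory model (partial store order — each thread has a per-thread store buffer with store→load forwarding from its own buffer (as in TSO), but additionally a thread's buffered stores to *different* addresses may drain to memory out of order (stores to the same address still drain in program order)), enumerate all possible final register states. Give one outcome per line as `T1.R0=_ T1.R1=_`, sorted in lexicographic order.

outcome vector order: (T1.R0,T1.R1)
|PSO outcomes| = 4

T1.R0=0 T1.R1=0
T1.R0=0 T1.R1=2
T1.R0=1 T1.R1=0
T1.R0=1 T1.R1=2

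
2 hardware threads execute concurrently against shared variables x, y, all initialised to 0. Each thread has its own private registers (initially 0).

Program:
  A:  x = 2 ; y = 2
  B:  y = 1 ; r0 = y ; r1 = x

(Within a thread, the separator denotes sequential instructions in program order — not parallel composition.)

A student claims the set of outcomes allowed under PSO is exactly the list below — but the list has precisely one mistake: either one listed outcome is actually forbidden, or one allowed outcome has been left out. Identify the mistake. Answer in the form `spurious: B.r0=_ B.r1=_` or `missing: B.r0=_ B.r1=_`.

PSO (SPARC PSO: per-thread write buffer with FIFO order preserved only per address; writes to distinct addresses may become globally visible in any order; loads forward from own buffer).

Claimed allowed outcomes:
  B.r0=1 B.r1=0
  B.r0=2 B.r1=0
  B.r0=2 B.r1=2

outcome vector order: (B.r0,B.r1)
[PSO] allowed = {1/0, 1/2, 2/0, 2/2}
PSO∖claimed = {1/2}

missing: B.r0=1 B.r1=2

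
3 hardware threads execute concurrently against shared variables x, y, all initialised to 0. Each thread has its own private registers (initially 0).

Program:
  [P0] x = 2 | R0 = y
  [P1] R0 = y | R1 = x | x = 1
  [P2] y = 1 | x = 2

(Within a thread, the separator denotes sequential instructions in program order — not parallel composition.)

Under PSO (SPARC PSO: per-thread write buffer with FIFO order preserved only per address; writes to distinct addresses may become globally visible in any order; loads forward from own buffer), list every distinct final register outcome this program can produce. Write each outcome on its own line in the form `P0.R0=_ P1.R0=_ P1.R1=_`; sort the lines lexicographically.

outcome vector order: (P0.R0,P1.R0,P1.R1)
|PSO outcomes| = 8

P0.R0=0 P1.R0=0 P1.R1=0
P0.R0=0 P1.R0=0 P1.R1=2
P0.R0=0 P1.R0=1 P1.R1=0
P0.R0=0 P1.R0=1 P1.R1=2
P0.R0=1 P1.R0=0 P1.R1=0
P0.R0=1 P1.R0=0 P1.R1=2
P0.R0=1 P1.R0=1 P1.R1=0
P0.R0=1 P1.R0=1 P1.R1=2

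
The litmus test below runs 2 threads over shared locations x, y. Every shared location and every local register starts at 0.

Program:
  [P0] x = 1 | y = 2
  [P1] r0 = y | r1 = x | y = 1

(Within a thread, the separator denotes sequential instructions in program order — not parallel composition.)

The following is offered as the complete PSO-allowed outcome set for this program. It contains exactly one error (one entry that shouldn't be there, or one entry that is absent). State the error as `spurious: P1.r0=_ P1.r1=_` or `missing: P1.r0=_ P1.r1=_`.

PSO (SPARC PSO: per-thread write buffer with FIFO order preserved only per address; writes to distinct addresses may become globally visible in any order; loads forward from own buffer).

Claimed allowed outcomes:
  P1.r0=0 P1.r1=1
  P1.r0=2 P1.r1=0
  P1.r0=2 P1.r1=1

missing: P1.r0=0 P1.r1=0

outcome vector order: (P1.r0,P1.r1)
PSO (4): 0/0 0/1 2/0 2/1
PSO∖claimed = {0/0}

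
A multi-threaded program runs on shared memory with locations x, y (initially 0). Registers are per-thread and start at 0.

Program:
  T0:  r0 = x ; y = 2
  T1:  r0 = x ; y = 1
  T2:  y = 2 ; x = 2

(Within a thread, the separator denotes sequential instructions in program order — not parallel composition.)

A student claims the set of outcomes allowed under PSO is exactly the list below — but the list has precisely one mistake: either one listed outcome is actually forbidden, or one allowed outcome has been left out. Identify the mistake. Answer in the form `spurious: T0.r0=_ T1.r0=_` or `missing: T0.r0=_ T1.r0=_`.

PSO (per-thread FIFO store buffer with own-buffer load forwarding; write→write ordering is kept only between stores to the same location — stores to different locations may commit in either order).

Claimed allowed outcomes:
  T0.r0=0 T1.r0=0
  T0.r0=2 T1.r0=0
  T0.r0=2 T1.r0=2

missing: T0.r0=0 T1.r0=2

outcome vector order: (T0.r0,T1.r0)
PSO: 4 outcomes — {<0 0>; <0 2>; <2 0>; <2 2>}
PSO∖claimed = {<0 2>}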